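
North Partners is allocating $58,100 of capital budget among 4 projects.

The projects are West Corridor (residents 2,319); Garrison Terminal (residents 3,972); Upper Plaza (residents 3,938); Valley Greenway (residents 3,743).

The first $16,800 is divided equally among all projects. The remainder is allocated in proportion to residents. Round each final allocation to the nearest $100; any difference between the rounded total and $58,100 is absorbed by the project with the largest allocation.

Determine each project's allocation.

Equal tier: $16,800 ÷ 4 = $4,200 apiece.
Remainder $41,300 by residents (total 13,972): West Corridor 6,854.76 → $6,900; Garrison Terminal 11,740.88 → $11,700; Upper Plaza 11,640.38 → $11,600; Valley Greenway 11,063.98 → $11,100.
Totals: West Corridor $4,200 + $6,900 = $11,100; Garrison Terminal $4,200 + $11,700 = $15,900; Upper Plaza $4,200 + $11,600 = $15,800; Valley Greenway $4,200 + $11,100 = $15,300.

West Corridor: $11,100 | Garrison Terminal: $15,900 | Upper Plaza: $15,800 | Valley Greenway: $15,300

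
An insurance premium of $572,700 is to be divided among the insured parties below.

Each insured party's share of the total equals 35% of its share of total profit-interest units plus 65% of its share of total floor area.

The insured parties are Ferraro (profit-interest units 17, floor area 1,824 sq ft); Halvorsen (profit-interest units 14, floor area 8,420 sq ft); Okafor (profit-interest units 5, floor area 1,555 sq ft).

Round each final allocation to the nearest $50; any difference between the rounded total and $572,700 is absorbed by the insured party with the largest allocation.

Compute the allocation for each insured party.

Totals — profit-interest units 36, floor area 11,799.
Composite weights (35% profit-interest units + 65% floor area): Ferraro 0.2658; Halvorsen 0.6000; Okafor 0.1343.
Proportional shares: Ferraro 152,201.25; Halvorsen 343,599.37; Okafor 76,899.38.
Rounded to nearest $50: Ferraro $152,200; Halvorsen $343,600; Okafor $76,900. Sum = $572,700.
No rounding difference to absorb.

Ferraro: $152,200 · Halvorsen: $343,600 · Okafor: $76,900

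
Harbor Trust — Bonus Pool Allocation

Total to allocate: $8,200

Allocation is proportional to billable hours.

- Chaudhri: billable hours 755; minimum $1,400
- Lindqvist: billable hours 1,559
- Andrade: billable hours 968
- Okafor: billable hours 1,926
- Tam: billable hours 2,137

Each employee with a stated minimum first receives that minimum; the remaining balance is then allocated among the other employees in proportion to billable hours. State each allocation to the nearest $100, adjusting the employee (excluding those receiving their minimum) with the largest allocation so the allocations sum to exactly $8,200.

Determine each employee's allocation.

Fund the minimums — Chaudhri $1,400. Balance $6,800.
Balance split over remaining billable hours 6,590: Lindqvist 1,608.68 → $1,600; Andrade 998.85 → $1,000; Okafor 1,987.37 → $2,000; Tam 2,205.10 → $2,200.

Chaudhri: $1,400 | Lindqvist: $1,600 | Andrade: $1,000 | Okafor: $2,000 | Tam: $2,200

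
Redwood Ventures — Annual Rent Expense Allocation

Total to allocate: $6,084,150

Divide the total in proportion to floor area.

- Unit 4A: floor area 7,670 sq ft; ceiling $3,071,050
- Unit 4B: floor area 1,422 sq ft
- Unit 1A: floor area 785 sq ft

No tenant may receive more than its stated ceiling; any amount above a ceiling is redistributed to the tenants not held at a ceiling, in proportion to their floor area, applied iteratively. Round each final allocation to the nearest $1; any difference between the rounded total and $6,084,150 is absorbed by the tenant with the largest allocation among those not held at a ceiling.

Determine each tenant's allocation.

Sum of floor area: 9,877.
Unconstrained shares: Unit 4A 4,724,656.32; Unit 4B 875,940.19; Unit 1A 483,553.48.
Capped: Unit 4A ($3,071,050); remaining pool $3,013,100 reallocated over remaining floor area 2,207.
Redistributed shares: Unit 4B 1,941,381.15 → $1,941,381; Unit 1A 1,071,718.85 → $1,071,719.

Unit 4A: $3,071,050; Unit 4B: $1,941,381; Unit 1A: $1,071,719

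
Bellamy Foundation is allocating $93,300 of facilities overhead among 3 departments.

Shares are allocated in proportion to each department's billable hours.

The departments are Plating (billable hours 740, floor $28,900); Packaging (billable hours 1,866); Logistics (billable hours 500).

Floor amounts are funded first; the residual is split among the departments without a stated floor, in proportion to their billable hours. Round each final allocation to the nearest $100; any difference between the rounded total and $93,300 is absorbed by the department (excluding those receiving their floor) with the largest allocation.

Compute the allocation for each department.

Plating: $28,900 · Packaging: $50,800 · Logistics: $13,600

Guaranteed amounts: Plating $28,900. Remaining pool $64,400.
Remaining pool split over remaining billable hours 2,366: Packaging 50,790.53 → $50,800; Logistics 13,609.47 → $13,600.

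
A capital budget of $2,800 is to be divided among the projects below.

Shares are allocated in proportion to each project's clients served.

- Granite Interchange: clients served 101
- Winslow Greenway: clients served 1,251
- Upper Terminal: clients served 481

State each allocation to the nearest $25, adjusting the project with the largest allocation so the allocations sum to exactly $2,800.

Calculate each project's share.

Granite Interchange: $150 | Winslow Greenway: $1,925 | Upper Terminal: $725

Sum of clients served: 1,833.
Unrounded shares: Granite Interchange 101/1,833 × $2,800 = 154.28; Winslow Greenway 1,251/1,833 × $2,800 = 1,910.97; Upper Terminal 481/1,833 × $2,800 = 734.75.
After rounding ($25): Granite Interchange $150; Winslow Greenway $1,900; Upper Terminal $725. Sum = $2,775.
Difference $2,800 − $2,775 = +$25 applied to largest allocation (Winslow Greenway): Winslow Greenway becomes $1,925.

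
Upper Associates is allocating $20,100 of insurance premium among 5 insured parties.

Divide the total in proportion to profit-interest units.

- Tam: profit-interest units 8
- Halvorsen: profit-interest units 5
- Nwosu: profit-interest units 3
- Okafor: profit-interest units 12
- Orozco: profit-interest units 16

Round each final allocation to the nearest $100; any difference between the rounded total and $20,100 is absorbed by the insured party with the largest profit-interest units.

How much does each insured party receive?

Sum of profit-interest units: 44.
Proportional shares: Tam 8/44 × $20,100 = 3,654.55; Halvorsen 5/44 × $20,100 = 2,284.09; Nwosu 3/44 × $20,100 = 1,370.45; Okafor 12/44 × $20,100 = 5,481.82; Orozco 16/44 × $20,100 = 7,309.09.
At nearest $100: Tam $3,700; Halvorsen $2,300; Nwosu $1,400; Okafor $5,500; Orozco $7,300. Sum = $20,200.
Difference $20,100 − $20,200 = −$100 applied to largest profit-interest units (Orozco): Orozco becomes $7,200.

Tam: $3,700 | Halvorsen: $2,300 | Nwosu: $1,400 | Okafor: $5,500 | Orozco: $7,200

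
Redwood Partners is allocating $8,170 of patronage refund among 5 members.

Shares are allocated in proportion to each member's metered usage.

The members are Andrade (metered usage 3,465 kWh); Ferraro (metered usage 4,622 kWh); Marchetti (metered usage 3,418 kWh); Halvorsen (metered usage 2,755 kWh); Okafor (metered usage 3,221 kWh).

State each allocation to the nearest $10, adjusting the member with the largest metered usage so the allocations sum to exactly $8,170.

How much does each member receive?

Sum of metered usage: 17,481.
Raw shares: Andrade 3,465/17,481 × $8,170 = 1,619.42; Ferraro 4,622/17,481 × $8,170 = 2,160.16; Marchetti 3,418/17,481 × $8,170 = 1,597.45; Halvorsen 2,755/17,481 × $8,170 = 1,287.59; Okafor 3,221/17,481 × $8,170 = 1,505.38.
At nearest $10: Andrade $1,620; Ferraro $2,160; Marchetti $1,600; Halvorsen $1,290; Okafor $1,510. Sum = $8,180.
Difference $8,170 − $8,180 = −$10 applied to largest metered usage (Ferraro): Ferraro becomes $2,150.

Andrade: $1,620; Ferraro: $2,150; Marchetti: $1,600; Halvorsen: $1,290; Okafor: $1,510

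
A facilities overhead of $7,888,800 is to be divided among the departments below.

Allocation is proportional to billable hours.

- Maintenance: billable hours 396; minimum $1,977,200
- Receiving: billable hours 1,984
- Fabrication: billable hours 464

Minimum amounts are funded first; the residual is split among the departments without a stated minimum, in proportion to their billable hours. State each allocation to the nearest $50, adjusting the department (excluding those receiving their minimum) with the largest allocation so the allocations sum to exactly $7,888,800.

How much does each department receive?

Minimums first: Maintenance $1,977,200. Balance $5,911,600.
Balance split over remaining billable hours 2,448: Receiving 4,791,100.65 → $4,791,100; Fabrication 1,120,499.35 → $1,120,500.

Maintenance: $1,977,200; Receiving: $4,791,100; Fabrication: $1,120,500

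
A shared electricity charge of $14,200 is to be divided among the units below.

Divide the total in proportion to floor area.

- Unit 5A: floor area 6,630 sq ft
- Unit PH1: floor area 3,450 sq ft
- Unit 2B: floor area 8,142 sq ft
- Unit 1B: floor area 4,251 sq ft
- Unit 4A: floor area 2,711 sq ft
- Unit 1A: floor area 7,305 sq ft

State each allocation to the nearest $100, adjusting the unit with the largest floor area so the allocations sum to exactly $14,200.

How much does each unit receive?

Unit 5A: $2,900 · Unit PH1: $1,500 · Unit 2B: $3,500 · Unit 1B: $1,900 · Unit 4A: $1,200 · Unit 1A: $3,200

Combined floor area = 32,489.
Proportional shares: Unit 5A 6,630/32,489 × $14,200 = 2,897.78; Unit PH1 3,450/32,489 × $14,200 = 1,507.89; Unit 2B 8,142/32,489 × $14,200 = 3,558.63; Unit 1B 4,251/32,489 × $14,200 = 1,857.99; Unit 4A 2,711/32,489 × $14,200 = 1,184.90; Unit 1A 7,305/32,489 × $14,200 = 3,192.80.
At nearest $100: Unit 5A $2,900; Unit PH1 $1,500; Unit 2B $3,600; Unit 1B $1,900; Unit 4A $1,200; Unit 1A $3,200. Sum = $14,300.
Difference $14,200 − $14,300 = −$100 applied to largest floor area (Unit 2B): Unit 2B becomes $3,500.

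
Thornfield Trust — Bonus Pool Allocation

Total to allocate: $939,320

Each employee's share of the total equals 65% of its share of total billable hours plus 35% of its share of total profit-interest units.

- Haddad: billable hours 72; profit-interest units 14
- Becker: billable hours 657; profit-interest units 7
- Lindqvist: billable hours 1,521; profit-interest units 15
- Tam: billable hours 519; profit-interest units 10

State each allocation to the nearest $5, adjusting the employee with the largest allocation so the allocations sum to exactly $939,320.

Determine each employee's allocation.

Billable hours total 2,769; profit-interest units total 46.
Composite weights (65% billable hours + 35% profit-interest units): Haddad 0.1234; Becker 0.2075; Lindqvist 0.4712; Tam 0.1979.
Unrounded shares: Haddad 115,933.83; Becker 194,895.96; Lindqvist 442,581.93; Tam 185,908.28.
At nearest $5: Haddad $115,935; Becker $194,895; Lindqvist $442,580; Tam $185,910. Sum = $939,320.
Rounded total matches; no reconciliation needed.

Haddad: $115,935; Becker: $194,895; Lindqvist: $442,580; Tam: $185,910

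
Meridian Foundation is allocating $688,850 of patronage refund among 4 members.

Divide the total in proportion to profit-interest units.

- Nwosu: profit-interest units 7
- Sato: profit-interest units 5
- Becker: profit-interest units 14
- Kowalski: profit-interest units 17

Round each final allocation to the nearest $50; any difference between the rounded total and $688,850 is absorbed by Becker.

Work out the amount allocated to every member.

Total profit-interest units = 43.
Pro-rata amounts: Nwosu 7/43 × $688,850 = 112,138.37; Sato 5/43 × $688,850 = 80,098.84; Becker 14/43 × $688,850 = 224,276.74; Kowalski 17/43 × $688,850 = 272,336.05.
After rounding ($50): Nwosu $112,150; Sato $80,100; Becker $224,300; Kowalski $272,350. Sum = $688,900.
Difference $688,850 − $688,900 = −$50 applied to Becker: Becker becomes $224,250.

Nwosu: $112,150; Sato: $80,100; Becker: $224,250; Kowalski: $272,350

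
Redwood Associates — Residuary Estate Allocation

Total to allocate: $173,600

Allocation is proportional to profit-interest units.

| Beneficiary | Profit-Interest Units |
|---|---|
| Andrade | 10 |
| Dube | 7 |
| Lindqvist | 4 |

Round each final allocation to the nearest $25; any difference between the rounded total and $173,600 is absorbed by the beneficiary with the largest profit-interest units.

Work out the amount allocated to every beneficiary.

Andrade: $82,650; Dube: $57,875; Lindqvist: $33,075

Total profit-interest units = 21.
Proportional shares: Andrade 10/21 × $173,600 = 82,666.67; Dube 7/21 × $173,600 = 57,866.67; Lindqvist 4/21 × $173,600 = 33,066.67.
At nearest $25: Andrade $82,675; Dube $57,875; Lindqvist $33,075. Sum = $173,625.
Difference $173,600 − $173,625 = −$25 applied to largest profit-interest units (Andrade): Andrade becomes $82,650.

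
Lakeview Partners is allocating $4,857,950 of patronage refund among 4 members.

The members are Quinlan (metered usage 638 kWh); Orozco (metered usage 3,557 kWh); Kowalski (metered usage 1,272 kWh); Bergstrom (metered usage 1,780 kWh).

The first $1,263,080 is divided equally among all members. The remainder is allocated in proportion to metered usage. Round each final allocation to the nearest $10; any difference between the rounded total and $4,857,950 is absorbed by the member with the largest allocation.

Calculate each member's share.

Quinlan: $632,250 · Orozco: $2,080,220 · Kowalski: $946,740 · Bergstrom: $1,198,740

$1,263,080 shared equally gives $315,770 per member.
Remainder $3,594,870 by metered usage (total 7,247): Quinlan 316,479.52 → $316,480; Orozco 1,764,447.71 → $1,764,450; Kowalski 630,974.84 → $630,970; Bergstrom 882,967.93 → $882,970.
Totals: Quinlan $315,770 + $316,480 = $632,250; Orozco $315,770 + $1,764,450 = $2,080,220; Kowalski $315,770 + $630,970 = $946,740; Bergstrom $315,770 + $882,970 = $1,198,740.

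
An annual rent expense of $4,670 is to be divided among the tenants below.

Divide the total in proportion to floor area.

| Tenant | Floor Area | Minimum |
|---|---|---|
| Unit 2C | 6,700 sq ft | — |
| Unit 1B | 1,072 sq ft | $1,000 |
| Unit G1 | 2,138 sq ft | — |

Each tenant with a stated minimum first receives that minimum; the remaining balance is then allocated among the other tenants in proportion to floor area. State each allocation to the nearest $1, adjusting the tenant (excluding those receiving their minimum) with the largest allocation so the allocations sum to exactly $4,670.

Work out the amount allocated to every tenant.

Fund the minimums — Unit 1B $1,000. Residual $3,670.
Residual split over remaining floor area 8,838: Unit 2C 2,782.19 → $2,782; Unit G1 887.81 → $888.

Unit 2C: $2,782 | Unit 1B: $1,000 | Unit G1: $888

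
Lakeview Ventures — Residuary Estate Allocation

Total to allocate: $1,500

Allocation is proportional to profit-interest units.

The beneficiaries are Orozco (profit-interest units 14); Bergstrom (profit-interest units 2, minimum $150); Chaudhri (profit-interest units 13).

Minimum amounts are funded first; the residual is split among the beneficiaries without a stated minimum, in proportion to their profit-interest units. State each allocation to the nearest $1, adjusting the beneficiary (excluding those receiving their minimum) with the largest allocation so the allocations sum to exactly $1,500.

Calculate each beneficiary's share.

Orozco: $700; Bergstrom: $150; Chaudhri: $650

Minimums first: Bergstrom $150. Residual $1,350.
Residual split over remaining profit-interest units 27: Orozco 700.00 → $700; Chaudhri 650.00 → $650.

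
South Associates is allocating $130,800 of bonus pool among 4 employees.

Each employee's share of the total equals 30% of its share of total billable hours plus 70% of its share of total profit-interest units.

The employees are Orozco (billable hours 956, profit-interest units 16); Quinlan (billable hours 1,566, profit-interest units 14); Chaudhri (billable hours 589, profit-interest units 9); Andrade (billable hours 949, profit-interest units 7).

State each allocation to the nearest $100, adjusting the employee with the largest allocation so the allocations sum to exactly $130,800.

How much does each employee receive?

Billable hours total 4,060; profit-interest units total 46.
Blended shares (30% billable hours + 70% profit-interest units): Orozco 0.3141; Quinlan 0.3288; Chaudhri 0.1805; Andrade 0.1766.
Raw shares: Orozco 41,086.72; Quinlan 43,001.52; Chaudhri 23,606.61; Andrade 23,105.15.
After rounding ($100): Orozco $41,100; Quinlan $43,000; Chaudhri $23,600; Andrade $23,100. Sum = $130,800.
Rounded total matches; no reconciliation needed.

Orozco: $41,100; Quinlan: $43,000; Chaudhri: $23,600; Andrade: $23,100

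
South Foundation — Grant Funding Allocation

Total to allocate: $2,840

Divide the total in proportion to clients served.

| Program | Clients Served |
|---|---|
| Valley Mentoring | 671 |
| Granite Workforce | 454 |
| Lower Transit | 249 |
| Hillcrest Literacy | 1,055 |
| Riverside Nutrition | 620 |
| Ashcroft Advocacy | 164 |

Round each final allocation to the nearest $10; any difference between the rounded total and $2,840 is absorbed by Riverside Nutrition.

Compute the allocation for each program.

Combined clients served = 3,213.
Raw shares: Valley Mentoring 671/3,213 × $2,840 = 593.10; Granite Workforce 454/3,213 × $2,840 = 401.29; Lower Transit 249/3,213 × $2,840 = 220.09; Hillcrest Literacy 1,055/3,213 × $2,840 = 932.52; Riverside Nutrition 620/3,213 × $2,840 = 548.02; Ashcroft Advocacy 164/3,213 × $2,840 = 144.96.
Rounded to nearest $10: Valley Mentoring $590; Granite Workforce $400; Lower Transit $220; Hillcrest Literacy $930; Riverside Nutrition $550; Ashcroft Advocacy $140. Sum = $2,830.
Difference $2,840 − $2,830 = +$10 applied to Riverside Nutrition: Riverside Nutrition becomes $560.

Valley Mentoring: $590 | Granite Workforce: $400 | Lower Transit: $220 | Hillcrest Literacy: $930 | Riverside Nutrition: $560 | Ashcroft Advocacy: $140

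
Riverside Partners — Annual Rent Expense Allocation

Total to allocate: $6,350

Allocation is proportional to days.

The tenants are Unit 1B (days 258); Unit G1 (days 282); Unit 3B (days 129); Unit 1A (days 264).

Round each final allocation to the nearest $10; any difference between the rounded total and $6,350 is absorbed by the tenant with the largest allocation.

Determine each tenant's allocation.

Unit 1B: $1,760; Unit G1: $1,910; Unit 3B: $880; Unit 1A: $1,800

Combined days = 933.
Unrounded shares: Unit 1B 258/933 × $6,350 = 1,755.95; Unit G1 282/933 × $6,350 = 1,919.29; Unit 3B 129/933 × $6,350 = 877.97; Unit 1A 264/933 × $6,350 = 1,796.78.
Rounded to nearest $10: Unit 1B $1,760; Unit G1 $1,920; Unit 3B $880; Unit 1A $1,800. Sum = $6,360.
Difference $6,350 − $6,360 = −$10 applied to largest allocation (Unit G1): Unit G1 becomes $1,910.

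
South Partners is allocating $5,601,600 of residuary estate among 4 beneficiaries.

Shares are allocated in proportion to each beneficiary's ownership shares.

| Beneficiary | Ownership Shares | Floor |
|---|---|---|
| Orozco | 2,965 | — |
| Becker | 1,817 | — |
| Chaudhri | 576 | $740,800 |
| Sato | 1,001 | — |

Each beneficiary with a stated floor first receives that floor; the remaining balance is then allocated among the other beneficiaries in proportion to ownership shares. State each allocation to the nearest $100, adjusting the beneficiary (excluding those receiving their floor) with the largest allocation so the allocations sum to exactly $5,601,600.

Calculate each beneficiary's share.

Guaranteed amounts: Chaudhri $740,800. Remaining pool $4,860,800.
Remaining pool split over remaining ownership shares 5,783: Orozco 2,492,179.15 → $2,492,200; Becker 1,527,247.73 → $1,527,200; Sato 841,373.13 → $841,400.

Orozco: $2,492,200; Becker: $1,527,200; Chaudhri: $740,800; Sato: $841,400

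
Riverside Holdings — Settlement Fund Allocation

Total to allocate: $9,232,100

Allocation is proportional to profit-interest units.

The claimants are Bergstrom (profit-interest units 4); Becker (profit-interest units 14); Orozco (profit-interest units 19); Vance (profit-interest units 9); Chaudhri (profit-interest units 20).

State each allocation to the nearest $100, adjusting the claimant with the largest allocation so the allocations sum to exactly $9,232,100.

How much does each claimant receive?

Bergstrom: $559,500; Becker: $1,958,300; Orozco: $2,657,700; Vance: $1,258,900; Chaudhri: $2,797,700

Profit-interest units total: 66.
Raw shares: Bergstrom 4/66 × $9,232,100 = 559,521.21; Becker 14/66 × $9,232,100 = 1,958,324.24; Orozco 19/66 × $9,232,100 = 2,657,725.76; Vance 9/66 × $9,232,100 = 1,258,922.73; Chaudhri 20/66 × $9,232,100 = 2,797,606.06.
Rounded to nearest $100: Bergstrom $559,500; Becker $1,958,300; Orozco $2,657,700; Vance $1,258,900; Chaudhri $2,797,600. Sum = $9,232,000.
Difference $9,232,100 − $9,232,000 = +$100 applied to largest allocation (Chaudhri): Chaudhri becomes $2,797,700.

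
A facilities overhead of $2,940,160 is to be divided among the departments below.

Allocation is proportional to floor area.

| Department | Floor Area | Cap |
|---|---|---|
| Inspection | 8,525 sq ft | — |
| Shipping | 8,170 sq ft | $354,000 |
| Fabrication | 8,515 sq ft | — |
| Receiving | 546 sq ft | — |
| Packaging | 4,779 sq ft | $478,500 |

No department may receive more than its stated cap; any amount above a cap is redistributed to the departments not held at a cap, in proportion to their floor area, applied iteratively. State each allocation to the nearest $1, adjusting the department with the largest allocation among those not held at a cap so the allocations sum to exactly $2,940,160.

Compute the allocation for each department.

Inspection: $1,021,711 | Shipping: $354,000 | Fabrication: $1,020,512 | Receiving: $65,437 | Packaging: $478,500

Total floor area = 30,535.
Pro-rata shares before constraints: Inspection 820,856.85; Shipping 786,674.54; Fabrication 819,893.97; Receiving 52,573.35; Packaging 460,161.28.
Held at cap: Shipping ($354,000); residual $2,586,160 reallocated over remaining floor area 22,365.
Held at cap: Packaging ($478,500); residual $2,107,660 reallocated over remaining floor area 17,586.
Redistributed shares: Inspection 1,021,710.54 → $1,021,711; Fabrication 1,020,512.05 → $1,020,512; Receiving 65,437.41 → $65,437.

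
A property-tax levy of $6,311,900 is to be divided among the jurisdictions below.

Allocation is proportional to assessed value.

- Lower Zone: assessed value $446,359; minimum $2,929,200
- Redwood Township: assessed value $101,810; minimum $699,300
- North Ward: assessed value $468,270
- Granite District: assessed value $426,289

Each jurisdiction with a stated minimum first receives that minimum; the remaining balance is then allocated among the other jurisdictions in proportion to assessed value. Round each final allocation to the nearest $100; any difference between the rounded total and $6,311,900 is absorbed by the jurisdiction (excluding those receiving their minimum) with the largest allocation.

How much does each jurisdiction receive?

Lower Zone: $2,929,200 · Redwood Township: $699,300 · North Ward: $1,404,700 · Granite District: $1,278,700

Guaranteed amounts: Lower Zone $2,929,200; Redwood Township $699,300. Remaining pool $2,683,400.
Remaining pool split over remaining assessed value 894,559: North Ward 1,404,665.00 → $1,404,700; Granite District 1,278,735.00 → $1,278,700.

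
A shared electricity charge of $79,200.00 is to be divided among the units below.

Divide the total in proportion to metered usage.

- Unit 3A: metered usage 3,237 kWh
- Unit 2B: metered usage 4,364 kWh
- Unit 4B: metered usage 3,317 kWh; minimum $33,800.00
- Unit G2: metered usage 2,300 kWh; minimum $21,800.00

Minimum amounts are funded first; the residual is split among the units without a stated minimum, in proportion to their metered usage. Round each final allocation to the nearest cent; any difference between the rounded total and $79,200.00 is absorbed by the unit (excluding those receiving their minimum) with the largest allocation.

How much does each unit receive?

Unit 3A: $10,050.41 | Unit 2B: $13,549.59 | Unit 4B: $33,800.00 | Unit G2: $21,800.00

Guaranteed amounts: Unit 4B $33,800.00; Unit G2 $21,800.00. Balance $23,600.00.
Balance split over remaining metered usage 7,601: Unit 3A 10,050.4144 → $10,050.41; Unit 2B 13,549.5856 → $13,549.59.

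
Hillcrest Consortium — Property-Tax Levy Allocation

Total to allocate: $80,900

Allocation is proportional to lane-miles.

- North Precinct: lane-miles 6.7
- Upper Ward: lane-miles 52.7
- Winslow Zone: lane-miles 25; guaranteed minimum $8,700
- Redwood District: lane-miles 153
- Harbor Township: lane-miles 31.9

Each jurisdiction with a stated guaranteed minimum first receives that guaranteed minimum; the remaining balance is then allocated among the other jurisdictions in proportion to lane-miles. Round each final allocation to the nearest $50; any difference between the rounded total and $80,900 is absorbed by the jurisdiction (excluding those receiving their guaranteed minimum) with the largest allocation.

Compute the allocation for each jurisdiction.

North Precinct: $2,000 | Upper Ward: $15,550 | Winslow Zone: $8,700 | Redwood District: $45,200 | Harbor Township: $9,450

Fund the minimums — Winslow Zone $8,700. Residual $72,200.
Residual split over remaining lane-miles 244.3: North Precinct 1,980.11 → $2,000; Upper Ward 15,574.87 → $15,550; Redwood District 45,217.36 → $45,200; Harbor Township 9,427.67 → $9,450.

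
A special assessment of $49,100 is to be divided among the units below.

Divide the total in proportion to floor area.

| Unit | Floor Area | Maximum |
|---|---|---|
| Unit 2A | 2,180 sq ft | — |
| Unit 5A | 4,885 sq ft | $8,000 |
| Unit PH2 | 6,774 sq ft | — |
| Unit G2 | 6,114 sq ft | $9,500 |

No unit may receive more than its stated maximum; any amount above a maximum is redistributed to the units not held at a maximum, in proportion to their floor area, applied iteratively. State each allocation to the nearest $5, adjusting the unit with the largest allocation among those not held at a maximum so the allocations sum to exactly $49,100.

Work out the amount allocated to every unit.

Unit 2A: $7,695; Unit 5A: $8,000; Unit PH2: $23,905; Unit G2: $9,500

Floor area total: 19,953.
Proportional shares (ignoring caps): Unit 2A 5,364.51; Unit 5A 12,020.92; Unit PH2 16,669.34; Unit G2 15,045.23.
Held at cap: Unit 5A ($8,000), Unit G2 ($9,500); balance $31,600 reallocated over remaining floor area 8,954.
Redistributed shares: Unit 2A 7,693.54 → $7,695; Unit PH2 23,906.46 → $23,905.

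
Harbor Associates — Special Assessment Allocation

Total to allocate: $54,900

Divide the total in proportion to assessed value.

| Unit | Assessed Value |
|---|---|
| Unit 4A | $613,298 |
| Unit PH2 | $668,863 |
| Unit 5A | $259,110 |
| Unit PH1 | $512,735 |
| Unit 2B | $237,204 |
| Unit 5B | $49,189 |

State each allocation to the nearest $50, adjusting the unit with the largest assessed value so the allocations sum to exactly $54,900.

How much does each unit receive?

Total assessed value = 613,298 + 668,863 + 259,110 + 512,735 + 237,204 + 49,189 = 2,340,399.
Raw shares: Unit 4A 14,386.46; Unit PH2 15,689.88; Unit 5A 6,078.08; Unit PH1 12,027.50; Unit 2B 5,564.22; Unit 5B 1,153.85.
Rounded to nearest $50: Unit 4A $14,400; Unit PH2 $15,700; Unit 5A $6,100; Unit PH1 $12,050; Unit 2B $5,550; Unit 5B $1,150. Sum = $54,950.
Difference $54,900 − $54,950 = −$50 applied to largest assessed value (Unit PH2): Unit PH2 becomes $15,650.

Unit 4A: $14,400 · Unit PH2: $15,650 · Unit 5A: $6,100 · Unit PH1: $12,050 · Unit 2B: $5,550 · Unit 5B: $1,150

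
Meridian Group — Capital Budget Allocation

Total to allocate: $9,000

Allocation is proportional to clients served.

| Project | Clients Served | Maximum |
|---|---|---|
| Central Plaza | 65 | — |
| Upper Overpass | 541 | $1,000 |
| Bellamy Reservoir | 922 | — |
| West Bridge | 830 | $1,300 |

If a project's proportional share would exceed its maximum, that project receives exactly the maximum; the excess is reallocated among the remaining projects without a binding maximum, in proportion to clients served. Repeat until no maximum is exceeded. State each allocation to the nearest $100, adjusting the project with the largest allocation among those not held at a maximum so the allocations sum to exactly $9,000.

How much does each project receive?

Clients served total: 2,358.
Pro-rata shares before constraints: Central Plaza 248.09; Upper Overpass 2,064.89; Bellamy Reservoir 3,519.08; West Bridge 3,167.94.
Cap binds for Upper Overpass ($1,000), West Bridge ($1,300); remaining pool $6,700 reallocated over remaining clients served 987.
Shares after redistribution: Central Plaza 441.24 → $400; Bellamy Reservoir 6,258.76 → $6,300.

Central Plaza: $400 · Upper Overpass: $1,000 · Bellamy Reservoir: $6,300 · West Bridge: $1,300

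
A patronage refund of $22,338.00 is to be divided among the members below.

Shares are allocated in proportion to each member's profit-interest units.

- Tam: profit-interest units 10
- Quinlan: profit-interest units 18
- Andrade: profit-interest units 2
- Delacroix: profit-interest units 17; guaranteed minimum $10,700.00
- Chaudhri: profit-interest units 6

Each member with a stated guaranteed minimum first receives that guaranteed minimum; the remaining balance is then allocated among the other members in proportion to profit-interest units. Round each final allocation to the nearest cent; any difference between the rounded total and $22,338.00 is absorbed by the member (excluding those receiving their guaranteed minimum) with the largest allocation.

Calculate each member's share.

Tam: $3,232.78 · Quinlan: $5,818.99 · Andrade: $646.56 · Delacroix: $10,700.00 · Chaudhri: $1,939.67

Guaranteed amounts: Delacroix $10,700.00. Remaining pool $11,638.00.
Remaining pool split over remaining profit-interest units 36: Tam 3,232.7778 → $3,232.78; Quinlan 5,819.0000 → $5,819.00; Andrade 646.5556 → $646.56; Chaudhri 1,939.6667 → $1,939.67.
Rounding difference −$0.01 applied to Quinlan → $5,818.99.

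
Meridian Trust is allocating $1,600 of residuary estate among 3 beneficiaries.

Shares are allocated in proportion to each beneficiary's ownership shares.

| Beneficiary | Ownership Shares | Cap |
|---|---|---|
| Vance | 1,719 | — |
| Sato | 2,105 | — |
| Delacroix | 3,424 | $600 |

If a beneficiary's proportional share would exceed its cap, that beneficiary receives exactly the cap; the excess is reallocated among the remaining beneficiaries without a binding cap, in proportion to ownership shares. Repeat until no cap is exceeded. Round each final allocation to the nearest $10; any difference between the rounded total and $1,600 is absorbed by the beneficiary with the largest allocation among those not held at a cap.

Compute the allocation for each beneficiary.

Vance: $450; Sato: $550; Delacroix: $600

Total ownership shares = 7,248.
Proportional shares (ignoring caps): Vance 379.47; Sato 464.68; Delacroix 755.85.
Capped: Delacroix ($600); residual $1,000 reallocated over remaining ownership shares 3,824.
Shares after redistribution: Vance 449.53 → $450; Sato 550.47 → $550.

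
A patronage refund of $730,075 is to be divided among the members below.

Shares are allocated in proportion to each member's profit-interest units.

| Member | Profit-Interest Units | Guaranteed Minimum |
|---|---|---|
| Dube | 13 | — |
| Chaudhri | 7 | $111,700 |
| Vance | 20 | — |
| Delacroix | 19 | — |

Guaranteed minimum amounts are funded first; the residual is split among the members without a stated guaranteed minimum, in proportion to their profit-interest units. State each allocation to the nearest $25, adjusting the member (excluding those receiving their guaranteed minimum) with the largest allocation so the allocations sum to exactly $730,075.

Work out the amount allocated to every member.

Dube: $154,600 | Chaudhri: $111,700 | Vance: $237,825 | Delacroix: $225,950

Guaranteed amounts: Chaudhri $111,700. Balance $618,375.
Balance split over remaining profit-interest units 52: Dube 154,593.75 → $154,600; Vance 237,836.54 → $237,825; Delacroix 225,944.71 → $225,950.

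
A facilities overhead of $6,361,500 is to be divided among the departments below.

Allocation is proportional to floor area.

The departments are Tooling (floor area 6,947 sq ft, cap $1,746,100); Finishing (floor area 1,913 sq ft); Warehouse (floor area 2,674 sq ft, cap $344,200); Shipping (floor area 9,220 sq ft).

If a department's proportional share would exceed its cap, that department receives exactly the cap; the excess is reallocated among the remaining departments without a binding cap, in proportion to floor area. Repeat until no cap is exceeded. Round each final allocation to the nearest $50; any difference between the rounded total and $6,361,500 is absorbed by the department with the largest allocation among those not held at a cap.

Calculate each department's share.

Total floor area = 20,754.
Pro-rata shares before constraints: Tooling 2,129,389.06; Finishing 586,371.28; Warehouse 819,632.41; Shipping 2,826,107.26.
Held at cap: Tooling ($1,746,100), Warehouse ($344,200); residual $4,271,200 reallocated over remaining floor area 11,133.
Shares after redistribution: Finishing 733,926.67 → $733,950; Shipping 3,537,273.33 → $3,537,250.

Tooling: $1,746,100 · Finishing: $733,950 · Warehouse: $344,200 · Shipping: $3,537,250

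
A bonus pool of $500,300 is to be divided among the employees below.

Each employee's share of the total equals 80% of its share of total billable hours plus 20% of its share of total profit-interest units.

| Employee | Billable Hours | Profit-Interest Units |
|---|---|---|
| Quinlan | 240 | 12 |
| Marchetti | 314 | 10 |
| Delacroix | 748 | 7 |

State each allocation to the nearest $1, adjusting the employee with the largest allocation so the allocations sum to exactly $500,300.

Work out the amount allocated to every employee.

Quinlan: $115,181; Marchetti: $131,028; Delacroix: $254,091

Totals — billable hours 1,302, profit-interest units 29.
Blended shares (80% billable hours + 20% profit-interest units): Quinlan 0.2302; Marchetti 0.2619; Delacroix 0.5079.
Pro-rata amounts: Quinlan 115,181.10; Marchetti 131,028.30; Delacroix 254,090.60.
At nearest $1: Quinlan $115,181; Marchetti $131,028; Delacroix $254,091. Sum = $500,300.
Sum already equals the total — no adjustment.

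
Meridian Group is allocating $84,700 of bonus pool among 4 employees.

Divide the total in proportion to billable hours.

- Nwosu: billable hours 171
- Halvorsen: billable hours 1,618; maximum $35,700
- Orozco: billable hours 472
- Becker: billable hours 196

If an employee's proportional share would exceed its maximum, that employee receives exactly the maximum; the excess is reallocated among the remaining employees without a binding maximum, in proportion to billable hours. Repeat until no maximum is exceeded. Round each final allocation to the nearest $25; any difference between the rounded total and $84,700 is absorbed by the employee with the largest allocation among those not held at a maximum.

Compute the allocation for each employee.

Sum of billable hours: 2,457.
Pro-rata shares before constraints: Nwosu 5,894.87; Halvorsen 55,777.21; Orozco 16,271.23; Becker 6,756.70.
Held at cap: Halvorsen ($35,700); residual $49,000 reallocated over remaining billable hours 839.
Remaining shares: Nwosu 9,986.89 → $9,975; Orozco 27,566.15 → $27,575; Becker 11,446.96 → $11,450.

Nwosu: $9,975; Halvorsen: $35,700; Orozco: $27,575; Becker: $11,450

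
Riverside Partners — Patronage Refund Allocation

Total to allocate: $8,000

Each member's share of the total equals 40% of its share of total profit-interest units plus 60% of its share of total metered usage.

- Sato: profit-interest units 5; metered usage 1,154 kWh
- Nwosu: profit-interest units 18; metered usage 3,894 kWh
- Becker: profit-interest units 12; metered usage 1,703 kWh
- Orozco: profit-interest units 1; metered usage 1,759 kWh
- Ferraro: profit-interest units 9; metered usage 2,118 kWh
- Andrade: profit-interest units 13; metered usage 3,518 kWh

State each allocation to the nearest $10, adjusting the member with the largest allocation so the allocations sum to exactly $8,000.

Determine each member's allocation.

Sato: $670 · Nwosu: $2,310 · Becker: $1,240 · Orozco: $650 · Ferraro: $1,220 · Andrade: $1,910

Totals — profit-interest units 58, metered usage 14,146.
Composite weights (40% profit-interest units + 60% metered usage): Sato 0.0834; Nwosu 0.2893; Becker 0.1550; Orozco 0.0815; Ferraro 0.1519; Andrade 0.2389.
Proportional shares: Sato 667.44; Nwosu 2,314.41; Becker 1,239.93; Orozco 652.03; Ferraro 1,215.23; Andrade 1,910.96.
At nearest $10: Sato $670; Nwosu $2,310; Becker $1,240; Orozco $650; Ferraro $1,220; Andrade $1,910. Sum = $8,000.
Sum already equals the total — no adjustment.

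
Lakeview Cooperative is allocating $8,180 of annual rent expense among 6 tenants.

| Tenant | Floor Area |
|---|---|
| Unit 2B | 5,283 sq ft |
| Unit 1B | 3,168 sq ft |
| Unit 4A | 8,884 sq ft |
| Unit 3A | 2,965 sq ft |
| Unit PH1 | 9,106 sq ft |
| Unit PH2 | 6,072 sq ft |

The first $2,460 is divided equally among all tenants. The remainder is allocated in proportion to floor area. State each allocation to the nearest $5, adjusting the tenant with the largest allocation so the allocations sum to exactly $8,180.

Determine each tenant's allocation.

Unit 2B: $1,260; Unit 1B: $920; Unit 4A: $1,840; Unit 3A: $890; Unit PH1: $1,880; Unit PH2: $1,390

$2,460 shared equally gives $410 per tenant.
Remainder $5,720 by floor area (total 35,478): Unit 2B 851.76 → $850; Unit 1B 510.77 → $510; Unit 4A 1,432.34 → $1,430; Unit 3A 478.04 → $480; Unit PH1 1,468.13 → $1,470; Unit PH2 978.97 → $980.
Totals: Unit 2B $410 + $850 = $1,260; Unit 1B $410 + $510 = $920; Unit 4A $410 + $1,430 = $1,840; Unit 3A $410 + $480 = $890; Unit PH1 $410 + $1,470 = $1,880; Unit PH2 $410 + $980 = $1,390.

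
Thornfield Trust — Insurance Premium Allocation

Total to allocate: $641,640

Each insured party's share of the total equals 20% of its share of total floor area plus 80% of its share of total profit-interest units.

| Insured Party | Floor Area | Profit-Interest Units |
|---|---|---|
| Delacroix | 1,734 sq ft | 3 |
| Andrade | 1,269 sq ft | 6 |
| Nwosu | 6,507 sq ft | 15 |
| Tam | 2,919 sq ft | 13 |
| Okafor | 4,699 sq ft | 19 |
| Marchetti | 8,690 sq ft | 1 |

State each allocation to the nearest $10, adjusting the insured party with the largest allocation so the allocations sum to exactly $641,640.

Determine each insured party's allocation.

Delacroix: $35,640 · Andrade: $60,340 · Nwosu: $167,430 · Tam: $131,580 · Okafor: $194,450 · Marchetti: $52,200

Floor area total 25,818; profit-interest units total 57.
Combined weights (20% floor area + 80% profit-interest units): Delacroix 0.0555; Andrade 0.0940; Nwosu 0.2609; Tam 0.2051; Okafor 0.3031; Marchetti 0.0814.
Pro-rata amounts: Delacroix 35,635.24; Andrade 60,340.39; Nwosu 167,425.06; Tam 131,580.01; Okafor 194,460.31; Marchetti 52,198.99.
After rounding ($10): Delacroix $35,640; Andrade $60,340; Nwosu $167,430; Tam $131,580; Okafor $194,460; Marchetti $52,200. Sum = $641,650.
Difference $641,640 − $641,650 = −$10 applied to largest allocation (Okafor): Okafor becomes $194,450.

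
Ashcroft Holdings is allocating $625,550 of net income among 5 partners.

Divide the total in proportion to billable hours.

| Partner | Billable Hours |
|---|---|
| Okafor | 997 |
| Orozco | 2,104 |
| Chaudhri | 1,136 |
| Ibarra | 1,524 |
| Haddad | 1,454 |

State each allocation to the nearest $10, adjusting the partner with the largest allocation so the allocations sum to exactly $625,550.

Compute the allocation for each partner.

Okafor: $86,440 · Orozco: $182,430 · Chaudhri: $98,490 · Ibarra: $132,130 · Haddad: $126,060

Sum of billable hours: 7,215.
Unrounded shares: Okafor 997/7,215 × $625,550 = 86,441.21; Orozco 2,104/7,215 × $625,550 = 182,419.57; Chaudhri 1,136/7,215 × $625,550 = 98,492.70; Ibarra 1,524/7,215 × $625,550 = 132,132.81; Haddad 1,454/7,215 × $625,550 = 126,063.71.
Rounded to nearest $10: Okafor $86,440; Orozco $182,420; Chaudhri $98,490; Ibarra $132,130; Haddad $126,060. Sum = $625,540.
Difference $625,550 − $625,540 = +$10 applied to largest allocation (Orozco): Orozco becomes $182,430.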